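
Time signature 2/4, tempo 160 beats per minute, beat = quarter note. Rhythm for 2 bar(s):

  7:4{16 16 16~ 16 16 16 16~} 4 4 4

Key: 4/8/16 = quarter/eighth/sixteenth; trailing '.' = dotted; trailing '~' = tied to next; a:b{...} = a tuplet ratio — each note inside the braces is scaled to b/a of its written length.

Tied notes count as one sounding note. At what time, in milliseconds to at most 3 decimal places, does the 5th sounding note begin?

1. 0.0ms @ 0 + 53.571ms (1/7)
2. 53.571ms @ 1/7 + 53.571ms (1/7)
3. 107.143ms @ 2/7 + 107.143ms (2/7)
4. 214.286ms @ 4/7 + 53.571ms (1/7)
5. 267.857ms @ 5/7 + 53.571ms (1/7)
6. 321.429ms @ 6/7 + 428.571ms (8/7)
7. 750.0ms @ 2 + 375.0ms (1)
8. 1125.0ms @ 3 + 375.0ms (1)

note 5 onset = 5/7b = 267.857ms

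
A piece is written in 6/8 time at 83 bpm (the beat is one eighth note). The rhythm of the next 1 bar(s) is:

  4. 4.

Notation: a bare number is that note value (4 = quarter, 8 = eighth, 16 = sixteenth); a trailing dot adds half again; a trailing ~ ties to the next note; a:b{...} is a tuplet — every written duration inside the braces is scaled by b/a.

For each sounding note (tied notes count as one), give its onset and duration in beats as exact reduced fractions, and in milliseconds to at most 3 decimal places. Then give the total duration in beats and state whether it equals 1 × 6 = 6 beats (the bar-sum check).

1) 0.0ms=0b +2168.675ms=3b
2) 2168.675ms=3b +2168.675ms=3b
Σ=6b of 6 (83bpm 6/8) — PASS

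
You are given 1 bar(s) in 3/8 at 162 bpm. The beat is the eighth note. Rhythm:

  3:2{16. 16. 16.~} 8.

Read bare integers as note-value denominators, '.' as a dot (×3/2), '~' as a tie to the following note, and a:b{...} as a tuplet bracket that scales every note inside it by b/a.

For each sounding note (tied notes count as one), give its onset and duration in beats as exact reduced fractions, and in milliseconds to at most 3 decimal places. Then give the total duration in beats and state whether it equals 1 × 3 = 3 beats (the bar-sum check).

1) 0.0ms=0b +185.185ms=1/2b
2) 185.185ms=1/2b +185.185ms=1/2b
3) 370.37ms=1b +740.741ms=2b
Σ=3b of 3 (162bpm 3/8) — PASS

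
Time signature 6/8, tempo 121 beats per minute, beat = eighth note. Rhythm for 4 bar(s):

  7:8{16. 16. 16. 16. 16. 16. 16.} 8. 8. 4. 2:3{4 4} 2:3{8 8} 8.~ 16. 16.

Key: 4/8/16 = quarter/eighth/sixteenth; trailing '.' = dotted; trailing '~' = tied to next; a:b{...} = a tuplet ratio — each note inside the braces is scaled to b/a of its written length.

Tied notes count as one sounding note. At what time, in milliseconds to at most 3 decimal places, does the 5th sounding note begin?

note 5 onset = 24/7b = 1700.118ms

1. 0.0ms @ 0 + 425.03ms (6/7)
2. 425.03ms @ 6/7 + 425.03ms (6/7)
3. 850.059ms @ 12/7 + 425.03ms (6/7)
4. 1275.089ms @ 18/7 + 425.03ms (6/7)
5. 1700.118ms @ 24/7 + 425.03ms (6/7)
6. 2125.148ms @ 30/7 + 425.03ms (6/7)
7. 2550.177ms @ 36/7 + 425.03ms (6/7)
8. 2975.207ms @ 6 + 743.802ms (3/2)
9. 3719.008ms @ 15/2 + 743.802ms (3/2)
10. 4462.81ms @ 9 + 1487.603ms (3)
11. 5950.413ms @ 12 + 1487.603ms (3)
12. 7438.017ms @ 15 + 1487.603ms (3)
13. 8925.62ms @ 18 + 743.802ms (3/2)
14. 9669.421ms @ 39/2 + 743.802ms (3/2)
15. 10413.223ms @ 21 + 1115.702ms (9/4)
16. 11528.926ms @ 93/4 + 371.901ms (3/4)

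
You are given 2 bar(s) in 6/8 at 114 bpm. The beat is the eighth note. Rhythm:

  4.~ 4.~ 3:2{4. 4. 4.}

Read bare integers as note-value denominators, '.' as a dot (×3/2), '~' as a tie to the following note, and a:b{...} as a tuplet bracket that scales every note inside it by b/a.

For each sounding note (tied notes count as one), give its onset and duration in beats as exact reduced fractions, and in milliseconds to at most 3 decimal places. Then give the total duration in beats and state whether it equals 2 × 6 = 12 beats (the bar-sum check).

1) 0.0ms=0b +4210.526ms=8b
2) 4210.526ms=8b +1052.632ms=2b
3) 5263.158ms=10b +1052.632ms=2b
Σ=12b of 12 (114bpm 6/8) — PASS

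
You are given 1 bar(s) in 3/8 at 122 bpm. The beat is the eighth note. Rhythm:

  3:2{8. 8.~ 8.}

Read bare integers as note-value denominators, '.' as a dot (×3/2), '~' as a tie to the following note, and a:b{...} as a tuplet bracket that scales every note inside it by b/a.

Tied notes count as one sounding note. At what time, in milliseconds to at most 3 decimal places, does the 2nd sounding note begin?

note 2 onset = 1b = 491.803ms

1. 0.0ms @ 0 + 491.803ms (1)
2. 491.803ms @ 1 + 983.607ms (2)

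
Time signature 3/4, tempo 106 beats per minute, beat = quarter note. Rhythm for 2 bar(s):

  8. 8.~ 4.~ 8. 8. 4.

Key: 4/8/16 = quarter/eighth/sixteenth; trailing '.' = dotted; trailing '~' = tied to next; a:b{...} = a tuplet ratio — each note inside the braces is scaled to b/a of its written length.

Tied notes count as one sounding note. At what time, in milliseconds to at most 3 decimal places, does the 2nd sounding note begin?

1. 0.0ms @ 0 + 424.528ms (3/4)
2. 424.528ms @ 3/4 + 1698.113ms (3)
3. 2122.642ms @ 15/4 + 424.528ms (3/4)
4. 2547.17ms @ 9/2 + 849.057ms (3/2)

note 2 onset = 3/4b = 424.528ms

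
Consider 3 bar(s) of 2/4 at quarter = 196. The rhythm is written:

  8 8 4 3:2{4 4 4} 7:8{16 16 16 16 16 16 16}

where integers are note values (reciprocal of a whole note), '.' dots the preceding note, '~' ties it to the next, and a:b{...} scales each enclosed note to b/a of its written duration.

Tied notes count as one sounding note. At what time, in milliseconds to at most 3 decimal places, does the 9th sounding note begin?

1. 0.0ms @ 0 + 153.061ms (1/2)
2. 153.061ms @ 1/2 + 153.061ms (1/2)
3. 306.122ms @ 1 + 306.122ms (1)
4. 612.245ms @ 2 + 204.082ms (2/3)
5. 816.327ms @ 8/3 + 204.082ms (2/3)
6. 1020.408ms @ 10/3 + 204.082ms (2/3)
7. 1224.49ms @ 4 + 87.464ms (2/7)
8. 1311.953ms @ 30/7 + 87.464ms (2/7)
9. 1399.417ms @ 32/7 + 87.464ms (2/7)
10. 1486.88ms @ 34/7 + 87.464ms (2/7)
11. 1574.344ms @ 36/7 + 87.464ms (2/7)
12. 1661.808ms @ 38/7 + 87.464ms (2/7)
13. 1749.271ms @ 40/7 + 87.464ms (2/7)

note 9 onset = 32/7b = 1399.417ms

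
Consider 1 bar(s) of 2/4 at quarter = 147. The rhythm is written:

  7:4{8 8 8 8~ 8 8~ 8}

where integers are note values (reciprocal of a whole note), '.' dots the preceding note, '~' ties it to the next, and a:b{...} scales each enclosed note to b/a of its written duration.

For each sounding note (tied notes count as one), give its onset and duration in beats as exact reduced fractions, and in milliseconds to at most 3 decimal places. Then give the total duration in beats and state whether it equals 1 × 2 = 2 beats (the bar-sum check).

1) 0.0ms=0b +116.618ms=2/7b
2) 116.618ms=2/7b +116.618ms=2/7b
3) 233.236ms=4/7b +116.618ms=2/7b
4) 349.854ms=6/7b +233.236ms=4/7b
5) 583.09ms=10/7b +233.236ms=4/7b
Σ=2b of 2 (147bpm 2/4) — PASS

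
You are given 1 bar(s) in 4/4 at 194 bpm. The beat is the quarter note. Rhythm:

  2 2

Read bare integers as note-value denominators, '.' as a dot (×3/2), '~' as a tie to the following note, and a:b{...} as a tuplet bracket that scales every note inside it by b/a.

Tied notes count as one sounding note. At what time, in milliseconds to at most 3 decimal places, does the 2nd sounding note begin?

note 2 onset = 2b = 618.557ms

1. 0.0ms @ 0 + 618.557ms (2)
2. 618.557ms @ 2 + 618.557ms (2)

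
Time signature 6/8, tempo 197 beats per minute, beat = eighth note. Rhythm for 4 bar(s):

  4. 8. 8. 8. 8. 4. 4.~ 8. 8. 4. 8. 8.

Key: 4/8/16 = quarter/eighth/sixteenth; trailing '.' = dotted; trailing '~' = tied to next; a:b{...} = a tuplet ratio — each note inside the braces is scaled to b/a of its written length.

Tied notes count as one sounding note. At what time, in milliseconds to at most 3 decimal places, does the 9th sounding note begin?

note 9 onset = 18b = 5482.234ms

1. 0.0ms @ 0 + 913.706ms (3)
2. 913.706ms @ 3 + 456.853ms (3/2)
3. 1370.558ms @ 9/2 + 456.853ms (3/2)
4. 1827.411ms @ 6 + 456.853ms (3/2)
5. 2284.264ms @ 15/2 + 456.853ms (3/2)
6. 2741.117ms @ 9 + 913.706ms (3)
7. 3654.822ms @ 12 + 1370.558ms (9/2)
8. 5025.381ms @ 33/2 + 456.853ms (3/2)
9. 5482.234ms @ 18 + 913.706ms (3)
10. 6395.939ms @ 21 + 456.853ms (3/2)
11. 6852.792ms @ 45/2 + 456.853ms (3/2)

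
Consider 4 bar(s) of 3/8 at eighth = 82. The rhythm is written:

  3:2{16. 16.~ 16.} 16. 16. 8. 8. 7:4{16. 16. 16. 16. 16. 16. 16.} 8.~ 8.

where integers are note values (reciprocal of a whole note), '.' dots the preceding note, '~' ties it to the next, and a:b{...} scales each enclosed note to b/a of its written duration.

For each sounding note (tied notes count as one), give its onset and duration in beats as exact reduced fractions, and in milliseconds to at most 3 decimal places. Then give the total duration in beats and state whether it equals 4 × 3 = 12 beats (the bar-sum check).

1) 0.0ms=0b +365.854ms=1/2b
2) 365.854ms=1/2b +731.707ms=1b
3) 1097.561ms=3/2b +548.78ms=3/4b
4) 1646.341ms=9/4b +548.78ms=3/4b
5) 2195.122ms=3b +1097.561ms=3/2b
6) 3292.683ms=9/2b +1097.561ms=3/2b
7) 4390.244ms=6b +313.589ms=3/7b
8) 4703.833ms=45/7b +313.589ms=3/7b
9) 5017.422ms=48/7b +313.589ms=3/7b
10) 5331.01ms=51/7b +313.589ms=3/7b
11) 5644.599ms=54/7b +313.589ms=3/7b
12) 5958.188ms=57/7b +313.589ms=3/7b
13) 6271.777ms=60/7b +313.589ms=3/7b
14) 6585.366ms=9b +2195.122ms=3b
Σ=12b of 12 (82bpm 3/8) — PASS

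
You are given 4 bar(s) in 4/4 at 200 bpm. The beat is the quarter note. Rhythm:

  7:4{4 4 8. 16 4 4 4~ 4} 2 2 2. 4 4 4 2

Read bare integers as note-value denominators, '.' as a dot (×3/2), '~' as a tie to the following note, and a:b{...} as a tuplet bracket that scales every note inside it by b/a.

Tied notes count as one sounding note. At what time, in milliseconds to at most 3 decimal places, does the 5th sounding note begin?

note 5 onset = 12/7b = 514.286ms

1. 0.0ms @ 0 + 171.429ms (4/7)
2. 171.429ms @ 4/7 + 171.429ms (4/7)
3. 342.857ms @ 8/7 + 128.571ms (3/7)
4. 471.429ms @ 11/7 + 42.857ms (1/7)
5. 514.286ms @ 12/7 + 171.429ms (4/7)
6. 685.714ms @ 16/7 + 171.429ms (4/7)
7. 857.143ms @ 20/7 + 342.857ms (8/7)
8. 1200.0ms @ 4 + 600.0ms (2)
9. 1800.0ms @ 6 + 600.0ms (2)
10. 2400.0ms @ 8 + 900.0ms (3)
11. 3300.0ms @ 11 + 300.0ms (1)
12. 3600.0ms @ 12 + 300.0ms (1)
13. 3900.0ms @ 13 + 300.0ms (1)
14. 4200.0ms @ 14 + 600.0ms (2)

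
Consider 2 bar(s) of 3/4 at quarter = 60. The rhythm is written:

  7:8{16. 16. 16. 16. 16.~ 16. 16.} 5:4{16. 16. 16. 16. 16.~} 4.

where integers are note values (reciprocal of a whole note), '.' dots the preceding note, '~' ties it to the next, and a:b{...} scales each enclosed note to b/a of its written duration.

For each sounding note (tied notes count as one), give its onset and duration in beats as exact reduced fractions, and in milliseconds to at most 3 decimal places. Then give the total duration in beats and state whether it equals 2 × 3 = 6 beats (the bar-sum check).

1) 0.0ms=0b +428.571ms=3/7b
2) 428.571ms=3/7b +428.571ms=3/7b
3) 857.143ms=6/7b +428.571ms=3/7b
4) 1285.714ms=9/7b +428.571ms=3/7b
5) 1714.286ms=12/7b +857.143ms=6/7b
6) 2571.429ms=18/7b +428.571ms=3/7b
7) 3000.0ms=3b +300.0ms=3/10b
8) 3300.0ms=33/10b +300.0ms=3/10b
9) 3600.0ms=18/5b +300.0ms=3/10b
10) 3900.0ms=39/10b +300.0ms=3/10b
11) 4200.0ms=21/5b +1800.0ms=9/5b
Σ=6b of 6 (60bpm 3/4) — PASS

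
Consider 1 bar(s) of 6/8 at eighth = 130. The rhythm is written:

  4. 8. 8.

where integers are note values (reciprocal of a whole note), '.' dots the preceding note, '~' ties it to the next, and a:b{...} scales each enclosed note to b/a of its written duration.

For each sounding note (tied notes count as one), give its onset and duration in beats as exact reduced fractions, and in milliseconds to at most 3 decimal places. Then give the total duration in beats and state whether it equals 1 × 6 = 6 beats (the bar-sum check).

1) 0.0ms=0b +1384.615ms=3b
2) 1384.615ms=3b +692.308ms=3/2b
3) 2076.923ms=9/2b +692.308ms=3/2b
Σ=6b of 6 (130bpm 6/8) — PASS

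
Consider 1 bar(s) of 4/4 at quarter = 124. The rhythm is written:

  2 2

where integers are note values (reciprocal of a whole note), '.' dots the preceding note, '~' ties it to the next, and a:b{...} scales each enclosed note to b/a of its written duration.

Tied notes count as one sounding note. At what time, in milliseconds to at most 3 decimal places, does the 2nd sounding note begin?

note 2 onset = 2b = 967.742ms

1. 0.0ms @ 0 + 967.742ms (2)
2. 967.742ms @ 2 + 967.742ms (2)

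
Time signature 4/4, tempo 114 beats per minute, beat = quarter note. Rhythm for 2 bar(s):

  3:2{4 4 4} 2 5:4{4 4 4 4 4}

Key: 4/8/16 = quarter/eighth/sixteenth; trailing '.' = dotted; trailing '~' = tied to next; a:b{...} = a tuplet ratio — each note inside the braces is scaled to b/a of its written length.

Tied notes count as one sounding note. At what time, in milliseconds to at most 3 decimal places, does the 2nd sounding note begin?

note 2 onset = 2/3b = 350.877ms

1. 0.0ms @ 0 + 350.877ms (2/3)
2. 350.877ms @ 2/3 + 350.877ms (2/3)
3. 701.754ms @ 4/3 + 350.877ms (2/3)
4. 1052.632ms @ 2 + 1052.632ms (2)
5. 2105.263ms @ 4 + 421.053ms (4/5)
6. 2526.316ms @ 24/5 + 421.053ms (4/5)
7. 2947.368ms @ 28/5 + 421.053ms (4/5)
8. 3368.421ms @ 32/5 + 421.053ms (4/5)
9. 3789.474ms @ 36/5 + 421.053ms (4/5)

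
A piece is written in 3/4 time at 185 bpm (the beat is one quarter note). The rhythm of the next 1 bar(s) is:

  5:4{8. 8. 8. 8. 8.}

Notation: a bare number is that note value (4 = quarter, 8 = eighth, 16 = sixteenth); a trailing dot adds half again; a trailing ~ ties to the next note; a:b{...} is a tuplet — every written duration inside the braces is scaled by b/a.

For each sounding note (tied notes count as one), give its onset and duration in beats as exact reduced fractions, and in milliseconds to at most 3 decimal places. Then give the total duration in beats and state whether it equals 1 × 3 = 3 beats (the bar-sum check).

1) 0.0ms=0b +194.595ms=3/5b
2) 194.595ms=3/5b +194.595ms=3/5b
3) 389.189ms=6/5b +194.595ms=3/5b
4) 583.784ms=9/5b +194.595ms=3/5b
5) 778.378ms=12/5b +194.595ms=3/5b
Σ=3b of 3 (185bpm 3/4) — PASS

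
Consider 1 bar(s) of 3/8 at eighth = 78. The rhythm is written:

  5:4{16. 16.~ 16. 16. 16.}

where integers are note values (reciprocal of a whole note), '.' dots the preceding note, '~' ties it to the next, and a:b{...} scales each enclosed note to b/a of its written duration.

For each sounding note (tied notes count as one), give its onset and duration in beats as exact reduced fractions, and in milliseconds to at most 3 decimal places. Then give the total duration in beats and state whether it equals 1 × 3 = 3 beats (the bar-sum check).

1) 0.0ms=0b +461.538ms=3/5b
2) 461.538ms=3/5b +923.077ms=6/5b
3) 1384.615ms=9/5b +461.538ms=3/5b
4) 1846.154ms=12/5b +461.538ms=3/5b
Σ=3b of 3 (78bpm 3/8) — PASS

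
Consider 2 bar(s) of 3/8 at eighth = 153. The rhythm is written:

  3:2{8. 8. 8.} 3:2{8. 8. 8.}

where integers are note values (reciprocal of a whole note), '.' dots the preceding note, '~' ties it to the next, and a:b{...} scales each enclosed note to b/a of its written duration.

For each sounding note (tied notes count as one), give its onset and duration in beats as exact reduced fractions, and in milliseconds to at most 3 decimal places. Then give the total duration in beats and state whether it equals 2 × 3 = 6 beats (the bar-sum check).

1) 0.0ms=0b +392.157ms=1b
2) 392.157ms=1b +392.157ms=1b
3) 784.314ms=2b +392.157ms=1b
4) 1176.471ms=3b +392.157ms=1b
5) 1568.627ms=4b +392.157ms=1b
6) 1960.784ms=5b +392.157ms=1b
Σ=6b of 6 (153bpm 3/8) — PASS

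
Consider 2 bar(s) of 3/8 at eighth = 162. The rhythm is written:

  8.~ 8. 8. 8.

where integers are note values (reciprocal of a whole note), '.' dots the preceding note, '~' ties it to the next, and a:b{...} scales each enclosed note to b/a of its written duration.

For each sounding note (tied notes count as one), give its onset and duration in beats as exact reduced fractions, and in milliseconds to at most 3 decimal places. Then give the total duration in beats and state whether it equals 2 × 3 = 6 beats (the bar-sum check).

1) 0.0ms=0b +1111.111ms=3b
2) 1111.111ms=3b +555.556ms=3/2b
3) 1666.667ms=9/2b +555.556ms=3/2b
Σ=6b of 6 (162bpm 3/8) — PASS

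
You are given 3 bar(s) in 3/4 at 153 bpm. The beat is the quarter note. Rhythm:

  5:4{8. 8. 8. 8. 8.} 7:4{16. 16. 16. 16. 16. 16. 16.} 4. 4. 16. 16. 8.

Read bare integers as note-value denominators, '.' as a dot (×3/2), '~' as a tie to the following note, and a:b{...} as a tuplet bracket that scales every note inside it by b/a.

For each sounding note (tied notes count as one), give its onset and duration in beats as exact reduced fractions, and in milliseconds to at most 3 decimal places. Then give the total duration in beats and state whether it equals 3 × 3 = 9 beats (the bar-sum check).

1) 0.0ms=0b +235.294ms=3/5b
2) 235.294ms=3/5b +235.294ms=3/5b
3) 470.588ms=6/5b +235.294ms=3/5b
4) 705.882ms=9/5b +235.294ms=3/5b
5) 941.176ms=12/5b +235.294ms=3/5b
6) 1176.471ms=3b +84.034ms=3/14b
7) 1260.504ms=45/14b +84.034ms=3/14b
8) 1344.538ms=24/7b +84.034ms=3/14b
9) 1428.571ms=51/14b +84.034ms=3/14b
10) 1512.605ms=27/7b +84.034ms=3/14b
11) 1596.639ms=57/14b +84.034ms=3/14b
12) 1680.672ms=30/7b +84.034ms=3/14b
13) 1764.706ms=9/2b +588.235ms=3/2b
14) 2352.941ms=6b +588.235ms=3/2b
15) 2941.176ms=15/2b +147.059ms=3/8b
16) 3088.235ms=63/8b +147.059ms=3/8b
17) 3235.294ms=33/4b +294.118ms=3/4b
Σ=9b of 9 (153bpm 3/4) — PASS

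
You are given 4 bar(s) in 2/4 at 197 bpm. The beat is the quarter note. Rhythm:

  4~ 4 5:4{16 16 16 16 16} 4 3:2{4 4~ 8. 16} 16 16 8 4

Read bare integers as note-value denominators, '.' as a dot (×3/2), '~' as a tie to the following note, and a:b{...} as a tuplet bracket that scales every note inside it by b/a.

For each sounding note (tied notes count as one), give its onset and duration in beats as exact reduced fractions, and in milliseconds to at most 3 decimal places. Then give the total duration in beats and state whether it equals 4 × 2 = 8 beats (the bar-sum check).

1) 0.0ms=0b +609.137ms=2b
2) 609.137ms=2b +60.914ms=1/5b
3) 670.051ms=11/5b +60.914ms=1/5b
4) 730.964ms=12/5b +60.914ms=1/5b
5) 791.878ms=13/5b +60.914ms=1/5b
6) 852.792ms=14/5b +60.914ms=1/5b
7) 913.706ms=3b +304.569ms=1b
8) 1218.274ms=4b +203.046ms=2/3b
9) 1421.32ms=14/3b +355.33ms=7/6b
10) 1776.65ms=35/6b +50.761ms=1/6b
11) 1827.411ms=6b +76.142ms=1/4b
12) 1903.553ms=25/4b +76.142ms=1/4b
13) 1979.695ms=13/2b +152.284ms=1/2b
14) 2131.98ms=7b +304.569ms=1b
Σ=8b of 8 (197bpm 2/4) — PASS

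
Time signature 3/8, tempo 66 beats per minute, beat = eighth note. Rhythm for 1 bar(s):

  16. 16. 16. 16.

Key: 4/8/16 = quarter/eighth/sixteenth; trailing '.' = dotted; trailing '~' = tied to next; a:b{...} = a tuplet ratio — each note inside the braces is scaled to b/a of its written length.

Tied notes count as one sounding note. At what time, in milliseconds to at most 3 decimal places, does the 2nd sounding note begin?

1. 0.0ms @ 0 + 681.818ms (3/4)
2. 681.818ms @ 3/4 + 681.818ms (3/4)
3. 1363.636ms @ 3/2 + 681.818ms (3/4)
4. 2045.455ms @ 9/4 + 681.818ms (3/4)

note 2 onset = 3/4b = 681.818ms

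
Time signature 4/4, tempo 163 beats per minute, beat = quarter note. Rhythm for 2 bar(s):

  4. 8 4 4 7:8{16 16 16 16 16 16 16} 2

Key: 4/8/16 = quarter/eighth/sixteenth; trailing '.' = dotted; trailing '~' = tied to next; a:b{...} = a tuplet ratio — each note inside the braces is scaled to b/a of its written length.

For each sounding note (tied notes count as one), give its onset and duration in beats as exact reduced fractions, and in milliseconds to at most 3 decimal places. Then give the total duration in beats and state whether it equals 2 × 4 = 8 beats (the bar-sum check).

1) 0.0ms=0b +552.147ms=3/2b
2) 552.147ms=3/2b +184.049ms=1/2b
3) 736.196ms=2b +368.098ms=1b
4) 1104.294ms=3b +368.098ms=1b
5) 1472.393ms=4b +105.171ms=2/7b
6) 1577.564ms=30/7b +105.171ms=2/7b
7) 1682.734ms=32/7b +105.171ms=2/7b
8) 1787.905ms=34/7b +105.171ms=2/7b
9) 1893.076ms=36/7b +105.171ms=2/7b
10) 1998.247ms=38/7b +105.171ms=2/7b
11) 2103.418ms=40/7b +105.171ms=2/7b
12) 2208.589ms=6b +736.196ms=2b
Σ=8b of 8 (163bpm 4/4) — PASS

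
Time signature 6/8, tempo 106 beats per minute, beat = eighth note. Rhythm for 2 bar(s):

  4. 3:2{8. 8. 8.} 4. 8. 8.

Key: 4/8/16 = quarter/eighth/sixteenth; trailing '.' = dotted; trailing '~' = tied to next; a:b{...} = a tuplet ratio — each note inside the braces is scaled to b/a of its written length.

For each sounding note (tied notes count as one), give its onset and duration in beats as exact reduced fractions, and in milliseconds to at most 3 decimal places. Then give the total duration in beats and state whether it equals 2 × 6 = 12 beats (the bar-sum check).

1) 0.0ms=0b +1698.113ms=3b
2) 1698.113ms=3b +566.038ms=1b
3) 2264.151ms=4b +566.038ms=1b
4) 2830.189ms=5b +566.038ms=1b
5) 3396.226ms=6b +1698.113ms=3b
6) 5094.34ms=9b +849.057ms=3/2b
7) 5943.396ms=21/2b +849.057ms=3/2b
Σ=12b of 12 (106bpm 6/8) — PASS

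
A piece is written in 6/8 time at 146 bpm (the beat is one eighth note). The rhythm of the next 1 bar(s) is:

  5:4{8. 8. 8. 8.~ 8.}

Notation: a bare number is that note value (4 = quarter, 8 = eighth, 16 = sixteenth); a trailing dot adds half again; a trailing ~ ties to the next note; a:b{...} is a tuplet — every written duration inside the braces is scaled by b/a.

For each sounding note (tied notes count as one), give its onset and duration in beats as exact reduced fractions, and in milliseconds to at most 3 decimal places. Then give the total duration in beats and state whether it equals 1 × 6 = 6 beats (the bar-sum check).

1) 0.0ms=0b +493.151ms=6/5b
2) 493.151ms=6/5b +493.151ms=6/5b
3) 986.301ms=12/5b +493.151ms=6/5b
4) 1479.452ms=18/5b +986.301ms=12/5b
Σ=6b of 6 (146bpm 6/8) — PASS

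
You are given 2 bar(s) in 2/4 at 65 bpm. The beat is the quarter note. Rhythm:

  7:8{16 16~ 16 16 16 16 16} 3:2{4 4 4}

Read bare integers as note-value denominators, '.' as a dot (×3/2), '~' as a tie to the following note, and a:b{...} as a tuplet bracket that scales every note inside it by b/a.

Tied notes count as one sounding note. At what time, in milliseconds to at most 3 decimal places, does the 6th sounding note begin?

note 6 onset = 12/7b = 1582.418ms

1. 0.0ms @ 0 + 263.736ms (2/7)
2. 263.736ms @ 2/7 + 527.473ms (4/7)
3. 791.209ms @ 6/7 + 263.736ms (2/7)
4. 1054.945ms @ 8/7 + 263.736ms (2/7)
5. 1318.681ms @ 10/7 + 263.736ms (2/7)
6. 1582.418ms @ 12/7 + 263.736ms (2/7)
7. 1846.154ms @ 2 + 615.385ms (2/3)
8. 2461.538ms @ 8/3 + 615.385ms (2/3)
9. 3076.923ms @ 10/3 + 615.385ms (2/3)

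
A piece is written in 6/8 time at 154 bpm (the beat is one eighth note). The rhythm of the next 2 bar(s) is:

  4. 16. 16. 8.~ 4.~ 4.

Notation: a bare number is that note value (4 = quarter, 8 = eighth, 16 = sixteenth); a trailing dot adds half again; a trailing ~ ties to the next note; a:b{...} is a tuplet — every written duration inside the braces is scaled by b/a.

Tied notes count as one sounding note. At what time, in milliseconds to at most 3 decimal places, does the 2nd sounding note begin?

1. 0.0ms @ 0 + 1168.831ms (3)
2. 1168.831ms @ 3 + 292.208ms (3/4)
3. 1461.039ms @ 15/4 + 292.208ms (3/4)
4. 1753.247ms @ 9/2 + 2922.078ms (15/2)

note 2 onset = 3b = 1168.831ms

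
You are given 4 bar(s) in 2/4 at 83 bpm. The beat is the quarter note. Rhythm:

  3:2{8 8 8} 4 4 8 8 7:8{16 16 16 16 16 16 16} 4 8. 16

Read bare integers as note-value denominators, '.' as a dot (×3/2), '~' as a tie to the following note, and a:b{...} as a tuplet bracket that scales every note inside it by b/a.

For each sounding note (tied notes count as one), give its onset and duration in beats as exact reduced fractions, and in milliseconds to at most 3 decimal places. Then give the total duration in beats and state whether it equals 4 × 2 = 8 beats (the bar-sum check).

1) 0.0ms=0b +240.964ms=1/3b
2) 240.964ms=1/3b +240.964ms=1/3b
3) 481.928ms=2/3b +240.964ms=1/3b
4) 722.892ms=1b +722.892ms=1b
5) 1445.783ms=2b +722.892ms=1b
6) 2168.675ms=3b +361.446ms=1/2b
7) 2530.12ms=7/2b +361.446ms=1/2b
8) 2891.566ms=4b +206.54ms=2/7b
9) 3098.107ms=30/7b +206.54ms=2/7b
10) 3304.647ms=32/7b +206.54ms=2/7b
11) 3511.188ms=34/7b +206.54ms=2/7b
12) 3717.728ms=36/7b +206.54ms=2/7b
13) 3924.269ms=38/7b +206.54ms=2/7b
14) 4130.809ms=40/7b +206.54ms=2/7b
15) 4337.349ms=6b +722.892ms=1b
16) 5060.241ms=7b +542.169ms=3/4b
17) 5602.41ms=31/4b +180.723ms=1/4b
Σ=8b of 8 (83bpm 2/4) — PASS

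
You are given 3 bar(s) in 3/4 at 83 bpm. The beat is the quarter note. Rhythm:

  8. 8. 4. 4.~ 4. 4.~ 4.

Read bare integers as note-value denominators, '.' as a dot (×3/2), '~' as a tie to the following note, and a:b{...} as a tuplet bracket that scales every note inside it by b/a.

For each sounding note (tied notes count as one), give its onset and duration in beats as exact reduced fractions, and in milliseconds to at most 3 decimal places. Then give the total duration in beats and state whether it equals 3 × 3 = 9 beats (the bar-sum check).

1) 0.0ms=0b +542.169ms=3/4b
2) 542.169ms=3/4b +542.169ms=3/4b
3) 1084.337ms=3/2b +1084.337ms=3/2b
4) 2168.675ms=3b +2168.675ms=3b
5) 4337.349ms=6b +2168.675ms=3b
Σ=9b of 9 (83bpm 3/4) — PASS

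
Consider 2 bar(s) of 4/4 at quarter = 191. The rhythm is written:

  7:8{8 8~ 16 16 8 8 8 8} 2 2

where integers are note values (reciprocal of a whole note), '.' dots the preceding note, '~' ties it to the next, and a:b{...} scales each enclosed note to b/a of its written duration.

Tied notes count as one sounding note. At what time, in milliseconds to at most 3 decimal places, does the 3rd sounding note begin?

1. 0.0ms @ 0 + 179.506ms (4/7)
2. 179.506ms @ 4/7 + 269.26ms (6/7)
3. 448.766ms @ 10/7 + 89.753ms (2/7)
4. 538.519ms @ 12/7 + 179.506ms (4/7)
5. 718.025ms @ 16/7 + 179.506ms (4/7)
6. 897.532ms @ 20/7 + 179.506ms (4/7)
7. 1077.038ms @ 24/7 + 179.506ms (4/7)
8. 1256.545ms @ 4 + 628.272ms (2)
9. 1884.817ms @ 6 + 628.272ms (2)

note 3 onset = 10/7b = 448.766ms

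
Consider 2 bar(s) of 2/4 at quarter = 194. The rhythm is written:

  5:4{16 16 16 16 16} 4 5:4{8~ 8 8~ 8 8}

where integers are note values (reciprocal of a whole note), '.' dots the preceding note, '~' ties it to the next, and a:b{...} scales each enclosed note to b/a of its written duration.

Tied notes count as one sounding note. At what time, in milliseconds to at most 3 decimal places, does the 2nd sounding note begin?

note 2 onset = 1/5b = 61.856ms

1. 0.0ms @ 0 + 61.856ms (1/5)
2. 61.856ms @ 1/5 + 61.856ms (1/5)
3. 123.711ms @ 2/5 + 61.856ms (1/5)
4. 185.567ms @ 3/5 + 61.856ms (1/5)
5. 247.423ms @ 4/5 + 61.856ms (1/5)
6. 309.278ms @ 1 + 309.278ms (1)
7. 618.557ms @ 2 + 247.423ms (4/5)
8. 865.979ms @ 14/5 + 247.423ms (4/5)
9. 1113.402ms @ 18/5 + 123.711ms (2/5)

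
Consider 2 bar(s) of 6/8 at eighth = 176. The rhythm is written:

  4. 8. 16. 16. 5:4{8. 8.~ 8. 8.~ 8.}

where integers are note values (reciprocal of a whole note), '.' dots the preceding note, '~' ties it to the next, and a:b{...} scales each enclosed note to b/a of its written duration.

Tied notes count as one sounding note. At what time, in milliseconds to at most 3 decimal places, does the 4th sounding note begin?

note 4 onset = 21/4b = 1789.773ms

1. 0.0ms @ 0 + 1022.727ms (3)
2. 1022.727ms @ 3 + 511.364ms (3/2)
3. 1534.091ms @ 9/2 + 255.682ms (3/4)
4. 1789.773ms @ 21/4 + 255.682ms (3/4)
5. 2045.455ms @ 6 + 409.091ms (6/5)
6. 2454.545ms @ 36/5 + 818.182ms (12/5)
7. 3272.727ms @ 48/5 + 818.182ms (12/5)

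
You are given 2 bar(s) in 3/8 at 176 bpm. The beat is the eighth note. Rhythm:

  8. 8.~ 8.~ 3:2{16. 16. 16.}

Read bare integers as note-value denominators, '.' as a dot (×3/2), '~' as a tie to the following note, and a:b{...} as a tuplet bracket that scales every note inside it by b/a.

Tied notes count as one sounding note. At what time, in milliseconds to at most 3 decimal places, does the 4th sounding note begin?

1. 0.0ms @ 0 + 511.364ms (3/2)
2. 511.364ms @ 3/2 + 1193.182ms (7/2)
3. 1704.545ms @ 5 + 170.455ms (1/2)
4. 1875.0ms @ 11/2 + 170.455ms (1/2)

note 4 onset = 11/2b = 1875.0ms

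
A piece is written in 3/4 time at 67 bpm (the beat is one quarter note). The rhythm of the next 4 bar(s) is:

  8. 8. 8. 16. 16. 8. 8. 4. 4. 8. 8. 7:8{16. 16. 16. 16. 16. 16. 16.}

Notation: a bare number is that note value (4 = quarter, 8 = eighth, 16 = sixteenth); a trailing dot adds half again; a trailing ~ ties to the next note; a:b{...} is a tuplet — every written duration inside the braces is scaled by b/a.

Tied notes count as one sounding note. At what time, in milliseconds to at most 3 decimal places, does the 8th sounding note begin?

note 8 onset = 9/2b = 4029.851ms

1. 0.0ms @ 0 + 671.642ms (3/4)
2. 671.642ms @ 3/4 + 671.642ms (3/4)
3. 1343.284ms @ 3/2 + 671.642ms (3/4)
4. 2014.925ms @ 9/4 + 335.821ms (3/8)
5. 2350.746ms @ 21/8 + 335.821ms (3/8)
6. 2686.567ms @ 3 + 671.642ms (3/4)
7. 3358.209ms @ 15/4 + 671.642ms (3/4)
8. 4029.851ms @ 9/2 + 1343.284ms (3/2)
9. 5373.134ms @ 6 + 1343.284ms (3/2)
10. 6716.418ms @ 15/2 + 671.642ms (3/4)
11. 7388.06ms @ 33/4 + 671.642ms (3/4)
12. 8059.701ms @ 9 + 383.795ms (3/7)
13. 8443.497ms @ 66/7 + 383.795ms (3/7)
14. 8827.292ms @ 69/7 + 383.795ms (3/7)
15. 9211.087ms @ 72/7 + 383.795ms (3/7)
16. 9594.883ms @ 75/7 + 383.795ms (3/7)
17. 9978.678ms @ 78/7 + 383.795ms (3/7)
18. 10362.473ms @ 81/7 + 383.795ms (3/7)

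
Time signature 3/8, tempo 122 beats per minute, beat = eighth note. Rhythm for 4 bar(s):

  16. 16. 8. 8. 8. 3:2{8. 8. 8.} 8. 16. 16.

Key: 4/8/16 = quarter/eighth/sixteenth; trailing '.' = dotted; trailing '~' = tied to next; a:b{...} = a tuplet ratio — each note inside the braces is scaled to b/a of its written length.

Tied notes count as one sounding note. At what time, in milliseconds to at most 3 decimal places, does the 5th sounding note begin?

1. 0.0ms @ 0 + 368.852ms (3/4)
2. 368.852ms @ 3/4 + 368.852ms (3/4)
3. 737.705ms @ 3/2 + 737.705ms (3/2)
4. 1475.41ms @ 3 + 737.705ms (3/2)
5. 2213.115ms @ 9/2 + 737.705ms (3/2)
6. 2950.82ms @ 6 + 491.803ms (1)
7. 3442.623ms @ 7 + 491.803ms (1)
8. 3934.426ms @ 8 + 491.803ms (1)
9. 4426.23ms @ 9 + 737.705ms (3/2)
10. 5163.934ms @ 21/2 + 368.852ms (3/4)
11. 5532.787ms @ 45/4 + 368.852ms (3/4)

note 5 onset = 9/2b = 2213.115ms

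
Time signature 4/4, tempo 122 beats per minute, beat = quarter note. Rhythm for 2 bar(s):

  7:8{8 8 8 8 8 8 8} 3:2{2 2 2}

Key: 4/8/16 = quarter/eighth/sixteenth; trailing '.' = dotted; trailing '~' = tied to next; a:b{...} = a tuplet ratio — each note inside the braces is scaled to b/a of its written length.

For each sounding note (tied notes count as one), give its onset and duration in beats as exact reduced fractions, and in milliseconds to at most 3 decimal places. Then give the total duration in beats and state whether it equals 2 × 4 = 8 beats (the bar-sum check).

1) 0.0ms=0b +281.03ms=4/7b
2) 281.03ms=4/7b +281.03ms=4/7b
3) 562.061ms=8/7b +281.03ms=4/7b
4) 843.091ms=12/7b +281.03ms=4/7b
5) 1124.122ms=16/7b +281.03ms=4/7b
6) 1405.152ms=20/7b +281.03ms=4/7b
7) 1686.183ms=24/7b +281.03ms=4/7b
8) 1967.213ms=4b +655.738ms=4/3b
9) 2622.951ms=16/3b +655.738ms=4/3b
10) 3278.689ms=20/3b +655.738ms=4/3b
Σ=8b of 8 (122bpm 4/4) — PASS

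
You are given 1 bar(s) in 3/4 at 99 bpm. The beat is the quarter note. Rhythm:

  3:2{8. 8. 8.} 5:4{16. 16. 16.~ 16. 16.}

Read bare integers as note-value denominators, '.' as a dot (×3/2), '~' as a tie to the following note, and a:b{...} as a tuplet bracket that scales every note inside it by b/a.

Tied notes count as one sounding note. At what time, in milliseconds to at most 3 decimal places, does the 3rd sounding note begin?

1. 0.0ms @ 0 + 303.03ms (1/2)
2. 303.03ms @ 1/2 + 303.03ms (1/2)
3. 606.061ms @ 1 + 303.03ms (1/2)
4. 909.091ms @ 3/2 + 181.818ms (3/10)
5. 1090.909ms @ 9/5 + 181.818ms (3/10)
6. 1272.727ms @ 21/10 + 363.636ms (3/5)
7. 1636.364ms @ 27/10 + 181.818ms (3/10)

note 3 onset = 1b = 606.061ms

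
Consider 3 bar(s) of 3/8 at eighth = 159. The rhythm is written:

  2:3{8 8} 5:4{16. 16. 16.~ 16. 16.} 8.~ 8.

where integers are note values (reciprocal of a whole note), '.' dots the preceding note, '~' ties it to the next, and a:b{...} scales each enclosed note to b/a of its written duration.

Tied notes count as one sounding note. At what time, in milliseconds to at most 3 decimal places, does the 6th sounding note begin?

1. 0.0ms @ 0 + 566.038ms (3/2)
2. 566.038ms @ 3/2 + 566.038ms (3/2)
3. 1132.075ms @ 3 + 226.415ms (3/5)
4. 1358.491ms @ 18/5 + 226.415ms (3/5)
5. 1584.906ms @ 21/5 + 452.83ms (6/5)
6. 2037.736ms @ 27/5 + 226.415ms (3/5)
7. 2264.151ms @ 6 + 1132.075ms (3)

note 6 onset = 27/5b = 2037.736ms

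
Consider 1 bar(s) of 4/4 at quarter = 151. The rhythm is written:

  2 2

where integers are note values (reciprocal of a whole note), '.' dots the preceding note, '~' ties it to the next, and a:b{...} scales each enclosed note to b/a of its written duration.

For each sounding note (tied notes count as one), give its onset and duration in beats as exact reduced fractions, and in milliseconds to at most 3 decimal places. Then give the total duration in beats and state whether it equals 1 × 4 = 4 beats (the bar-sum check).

1) 0.0ms=0b +794.702ms=2b
2) 794.702ms=2b +794.702ms=2b
Σ=4b of 4 (151bpm 4/4) — PASS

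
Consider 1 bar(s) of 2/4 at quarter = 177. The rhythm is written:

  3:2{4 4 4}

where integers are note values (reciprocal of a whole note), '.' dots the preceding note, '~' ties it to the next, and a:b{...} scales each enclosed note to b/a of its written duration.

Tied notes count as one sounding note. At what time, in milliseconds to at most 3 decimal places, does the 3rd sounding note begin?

1. 0.0ms @ 0 + 225.989ms (2/3)
2. 225.989ms @ 2/3 + 225.989ms (2/3)
3. 451.977ms @ 4/3 + 225.989ms (2/3)

note 3 onset = 4/3b = 451.977ms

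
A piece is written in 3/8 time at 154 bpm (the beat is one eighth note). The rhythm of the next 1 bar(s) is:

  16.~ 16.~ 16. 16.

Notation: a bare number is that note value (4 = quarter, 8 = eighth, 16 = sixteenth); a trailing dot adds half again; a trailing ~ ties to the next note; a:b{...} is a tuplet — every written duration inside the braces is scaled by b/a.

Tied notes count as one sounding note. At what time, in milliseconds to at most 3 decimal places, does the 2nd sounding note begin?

note 2 onset = 9/4b = 876.623ms

1. 0.0ms @ 0 + 876.623ms (9/4)
2. 876.623ms @ 9/4 + 292.208ms (3/4)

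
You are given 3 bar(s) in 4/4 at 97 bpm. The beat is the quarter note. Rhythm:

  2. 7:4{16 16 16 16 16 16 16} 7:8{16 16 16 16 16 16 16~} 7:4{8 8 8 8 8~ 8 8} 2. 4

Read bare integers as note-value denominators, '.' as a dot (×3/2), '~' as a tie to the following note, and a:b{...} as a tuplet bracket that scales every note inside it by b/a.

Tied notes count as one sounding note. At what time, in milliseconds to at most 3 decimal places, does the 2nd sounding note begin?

note 2 onset = 3b = 1855.67ms

1. 0.0ms @ 0 + 1855.67ms (3)
2. 1855.67ms @ 3 + 88.365ms (1/7)
3. 1944.035ms @ 22/7 + 88.365ms (1/7)
4. 2032.401ms @ 23/7 + 88.365ms (1/7)
5. 2120.766ms @ 24/7 + 88.365ms (1/7)
6. 2209.131ms @ 25/7 + 88.365ms (1/7)
7. 2297.496ms @ 26/7 + 88.365ms (1/7)
8. 2385.862ms @ 27/7 + 88.365ms (1/7)
9. 2474.227ms @ 4 + 176.73ms (2/7)
10. 2650.957ms @ 30/7 + 176.73ms (2/7)
11. 2827.688ms @ 32/7 + 176.73ms (2/7)
12. 3004.418ms @ 34/7 + 176.73ms (2/7)
13. 3181.149ms @ 36/7 + 176.73ms (2/7)
14. 3357.879ms @ 38/7 + 176.73ms (2/7)
15. 3534.61ms @ 40/7 + 353.461ms (4/7)
16. 3888.071ms @ 44/7 + 176.73ms (2/7)
17. 4064.801ms @ 46/7 + 176.73ms (2/7)
18. 4241.532ms @ 48/7 + 176.73ms (2/7)
19. 4418.262ms @ 50/7 + 353.461ms (4/7)
20. 4771.723ms @ 54/7 + 176.73ms (2/7)
21. 4948.454ms @ 8 + 1855.67ms (3)
22. 6804.124ms @ 11 + 618.557ms (1)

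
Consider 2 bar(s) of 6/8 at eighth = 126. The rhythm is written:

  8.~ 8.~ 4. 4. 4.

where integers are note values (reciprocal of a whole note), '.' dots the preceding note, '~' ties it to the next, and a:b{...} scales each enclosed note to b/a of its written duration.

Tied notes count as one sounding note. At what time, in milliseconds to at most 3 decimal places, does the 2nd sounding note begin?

note 2 onset = 6b = 2857.143ms

1. 0.0ms @ 0 + 2857.143ms (6)
2. 2857.143ms @ 6 + 1428.571ms (3)
3. 4285.714ms @ 9 + 1428.571ms (3)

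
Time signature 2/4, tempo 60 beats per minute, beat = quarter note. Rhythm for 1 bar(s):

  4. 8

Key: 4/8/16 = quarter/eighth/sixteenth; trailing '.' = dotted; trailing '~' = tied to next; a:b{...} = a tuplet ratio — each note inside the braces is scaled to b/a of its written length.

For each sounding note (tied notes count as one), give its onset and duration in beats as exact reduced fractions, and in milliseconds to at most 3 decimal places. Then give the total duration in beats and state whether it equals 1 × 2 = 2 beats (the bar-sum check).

1) 0.0ms=0b +1500.0ms=3/2b
2) 1500.0ms=3/2b +500.0ms=1/2b
Σ=2b of 2 (60bpm 2/4) — PASS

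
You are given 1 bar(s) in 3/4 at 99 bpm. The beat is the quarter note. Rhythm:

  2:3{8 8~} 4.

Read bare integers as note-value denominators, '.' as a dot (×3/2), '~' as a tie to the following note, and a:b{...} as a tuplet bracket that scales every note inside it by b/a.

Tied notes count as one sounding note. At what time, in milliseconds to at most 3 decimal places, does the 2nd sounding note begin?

note 2 onset = 3/4b = 454.545ms

1. 0.0ms @ 0 + 454.545ms (3/4)
2. 454.545ms @ 3/4 + 1363.636ms (9/4)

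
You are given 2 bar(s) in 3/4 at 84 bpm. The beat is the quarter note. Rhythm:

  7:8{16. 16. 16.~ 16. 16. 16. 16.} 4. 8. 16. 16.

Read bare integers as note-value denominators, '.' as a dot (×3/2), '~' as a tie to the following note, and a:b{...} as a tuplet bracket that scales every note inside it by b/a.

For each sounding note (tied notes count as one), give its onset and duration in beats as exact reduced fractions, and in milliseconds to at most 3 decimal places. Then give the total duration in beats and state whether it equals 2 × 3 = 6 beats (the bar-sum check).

1) 0.0ms=0b +306.122ms=3/7b
2) 306.122ms=3/7b +306.122ms=3/7b
3) 612.245ms=6/7b +612.245ms=6/7b
4) 1224.49ms=12/7b +306.122ms=3/7b
5) 1530.612ms=15/7b +306.122ms=3/7b
6) 1836.735ms=18/7b +306.122ms=3/7b
7) 2142.857ms=3b +1071.429ms=3/2b
8) 3214.286ms=9/2b +535.714ms=3/4b
9) 3750.0ms=21/4b +267.857ms=3/8b
10) 4017.857ms=45/8b +267.857ms=3/8b
Σ=6b of 6 (84bpm 3/4) — PASS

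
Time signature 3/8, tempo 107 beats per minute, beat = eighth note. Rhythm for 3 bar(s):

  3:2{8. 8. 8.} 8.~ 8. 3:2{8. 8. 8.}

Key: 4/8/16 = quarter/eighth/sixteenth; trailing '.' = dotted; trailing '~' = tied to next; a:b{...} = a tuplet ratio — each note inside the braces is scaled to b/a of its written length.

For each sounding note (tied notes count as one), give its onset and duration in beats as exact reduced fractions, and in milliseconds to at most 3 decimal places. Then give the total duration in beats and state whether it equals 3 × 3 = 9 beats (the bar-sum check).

1) 0.0ms=0b +560.748ms=1b
2) 560.748ms=1b +560.748ms=1b
3) 1121.495ms=2b +560.748ms=1b
4) 1682.243ms=3b +1682.243ms=3b
5) 3364.486ms=6b +560.748ms=1b
6) 3925.234ms=7b +560.748ms=1b
7) 4485.981ms=8b +560.748ms=1b
Σ=9b of 9 (107bpm 3/8) — PASS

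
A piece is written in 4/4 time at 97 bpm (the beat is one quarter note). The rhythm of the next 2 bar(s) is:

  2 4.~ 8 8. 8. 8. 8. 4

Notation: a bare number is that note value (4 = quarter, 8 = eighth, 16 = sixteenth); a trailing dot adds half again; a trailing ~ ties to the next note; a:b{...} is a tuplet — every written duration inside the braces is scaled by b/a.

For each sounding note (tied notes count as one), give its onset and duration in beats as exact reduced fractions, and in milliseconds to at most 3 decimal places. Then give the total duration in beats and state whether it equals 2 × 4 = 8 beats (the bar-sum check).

1) 0.0ms=0b +1237.113ms=2b
2) 1237.113ms=2b +1237.113ms=2b
3) 2474.227ms=4b +463.918ms=3/4b
4) 2938.144ms=19/4b +463.918ms=3/4b
5) 3402.062ms=11/2b +463.918ms=3/4b
6) 3865.979ms=25/4b +463.918ms=3/4b
7) 4329.897ms=7b +618.557ms=1b
Σ=8b of 8 (97bpm 4/4) — PASS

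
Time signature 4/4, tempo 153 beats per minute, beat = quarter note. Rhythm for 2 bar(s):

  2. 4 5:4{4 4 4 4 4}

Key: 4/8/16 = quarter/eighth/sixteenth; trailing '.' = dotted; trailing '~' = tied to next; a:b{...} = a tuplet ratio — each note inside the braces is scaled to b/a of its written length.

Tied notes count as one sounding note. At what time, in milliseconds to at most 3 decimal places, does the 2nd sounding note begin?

note 2 onset = 3b = 1176.471ms

1. 0.0ms @ 0 + 1176.471ms (3)
2. 1176.471ms @ 3 + 392.157ms (1)
3. 1568.627ms @ 4 + 313.725ms (4/5)
4. 1882.353ms @ 24/5 + 313.725ms (4/5)
5. 2196.078ms @ 28/5 + 313.725ms (4/5)
6. 2509.804ms @ 32/5 + 313.725ms (4/5)
7. 2823.529ms @ 36/5 + 313.725ms (4/5)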